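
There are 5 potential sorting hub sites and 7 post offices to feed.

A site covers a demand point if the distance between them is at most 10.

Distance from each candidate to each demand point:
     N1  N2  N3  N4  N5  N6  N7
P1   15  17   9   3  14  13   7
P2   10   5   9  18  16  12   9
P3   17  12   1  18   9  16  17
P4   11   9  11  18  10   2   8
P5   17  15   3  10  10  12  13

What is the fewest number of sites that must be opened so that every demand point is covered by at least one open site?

Coverage sets (demand points within 10 of each site):
  P1: {N3, N4, N7}
  P2: {N1, N2, N3, N7}
  P3: {N3, N5}
  P4: {N2, N5, N6, N7}
  P5: {N3, N4, N5}
No 2 sites suffice: every size-2 union leaves at least one demand point uncovered.
But {P1, P2, P4} covers everything, so the minimum is 3.

3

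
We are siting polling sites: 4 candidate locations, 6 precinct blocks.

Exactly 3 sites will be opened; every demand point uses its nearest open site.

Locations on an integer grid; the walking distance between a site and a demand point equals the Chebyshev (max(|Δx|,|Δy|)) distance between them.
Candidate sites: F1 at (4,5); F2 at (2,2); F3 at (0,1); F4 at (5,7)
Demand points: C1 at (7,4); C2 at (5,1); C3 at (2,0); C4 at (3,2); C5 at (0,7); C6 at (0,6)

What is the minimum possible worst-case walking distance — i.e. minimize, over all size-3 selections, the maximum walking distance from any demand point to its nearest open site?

4

Open {F1, F2, F3}.
  Farthest demand point is C5 at walking distance 4 (to F1); all others are ≤ 4.
With {F1, F2, F4} the worst case is 4.
With {F1, F3, F4} the worst case is 4.
No size-3 selection achieves below 4.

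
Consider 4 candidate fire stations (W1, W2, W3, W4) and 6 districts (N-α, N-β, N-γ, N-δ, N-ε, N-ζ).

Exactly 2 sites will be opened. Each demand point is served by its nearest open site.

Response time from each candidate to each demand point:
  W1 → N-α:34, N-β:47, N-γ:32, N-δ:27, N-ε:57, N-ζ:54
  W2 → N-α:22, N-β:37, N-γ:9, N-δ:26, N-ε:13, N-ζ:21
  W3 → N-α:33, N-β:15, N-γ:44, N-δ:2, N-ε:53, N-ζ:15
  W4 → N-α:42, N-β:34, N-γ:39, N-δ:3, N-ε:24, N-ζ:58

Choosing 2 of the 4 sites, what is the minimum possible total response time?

76

Open {W2, W3}.
  N-α→W2 22, N-β→W3 15, N-γ→W2 9, N-δ→W3 2, N-ε→W2 13, N-ζ→W3 15  ⇒ total 76.
Compare {W2, W4}: total 102.
Compare {W1, W2}: total 128.
No size-2 selection does better; minimum is 76.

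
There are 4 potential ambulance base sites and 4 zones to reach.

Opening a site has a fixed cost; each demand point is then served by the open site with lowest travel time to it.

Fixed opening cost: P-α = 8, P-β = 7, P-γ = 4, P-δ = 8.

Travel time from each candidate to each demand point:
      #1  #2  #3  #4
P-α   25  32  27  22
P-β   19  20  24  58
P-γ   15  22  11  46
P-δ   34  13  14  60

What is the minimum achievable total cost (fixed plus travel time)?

81

Open {P-α, P-γ, P-δ}: assign each demand point to its cheapest open site.
  #1→P-γ 15, #2→P-δ 13, #3→P-γ 11, #4→P-α 22
  travel time 61, fixed 20 → total 81.
Compare {P-α, P-γ}: travel time 70 + fixed 12 = 82.
Compare {P-α, P-β, P-γ}: travel time 68 + fixed 19 = 87.
Compare {P-α, P-β, P-γ, P-δ}: travel time 61 + fixed 27 = 88.
All other subsets cost ≥ 82. Minimum total cost: 81.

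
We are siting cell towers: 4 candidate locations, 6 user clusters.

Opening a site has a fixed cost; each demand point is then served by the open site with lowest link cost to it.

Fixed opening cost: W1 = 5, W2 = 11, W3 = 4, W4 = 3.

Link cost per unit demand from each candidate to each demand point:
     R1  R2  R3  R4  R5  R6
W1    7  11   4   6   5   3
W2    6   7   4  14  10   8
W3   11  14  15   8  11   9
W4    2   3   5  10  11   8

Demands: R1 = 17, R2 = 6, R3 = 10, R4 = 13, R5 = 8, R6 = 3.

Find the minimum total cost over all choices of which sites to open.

Open {W1, W4}: assign each demand point to its cheapest open site.
  R1→W4 17×2=34, R2→W4 6×3=18, R3→W1 10×4=40, R4→W1 13×6=78, R5→W1 8×5=40, R6→W1 3×3=9
  link cost 219, fixed 8 → total 227.
Compare {W1, W3, W4}: link cost 219 + fixed 12 = 231.
Compare {W1, W2, W4}: link cost 219 + fixed 19 = 238.
Compare {W1, W2, W3, W4}: link cost 219 + fixed 23 = 242.
All other subsets cost ≥ 231. Minimum total cost: 227.

227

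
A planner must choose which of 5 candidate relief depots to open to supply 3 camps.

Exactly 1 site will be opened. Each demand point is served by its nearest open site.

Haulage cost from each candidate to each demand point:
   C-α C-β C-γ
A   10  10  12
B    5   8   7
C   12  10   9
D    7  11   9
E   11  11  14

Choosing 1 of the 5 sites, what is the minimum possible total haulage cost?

Open {B}.
  C-α→B 5, C-β→B 8, C-γ→B 7  ⇒ total 20.
Compare {D}: total 27.
Compare {C}: total 31.
No size-1 selection does better; minimum is 20.

20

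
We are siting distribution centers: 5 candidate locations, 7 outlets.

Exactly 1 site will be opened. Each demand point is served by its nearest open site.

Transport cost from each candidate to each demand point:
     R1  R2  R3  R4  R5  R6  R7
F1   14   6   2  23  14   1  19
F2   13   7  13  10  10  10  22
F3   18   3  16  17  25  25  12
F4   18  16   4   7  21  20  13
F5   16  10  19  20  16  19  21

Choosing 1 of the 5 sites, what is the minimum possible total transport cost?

Open {F1}.
  R1→F1 14, R2→F1 6, R3→F1 2, R4→F1 23, R5→F1 14, R6→F1 1, R7→F1 19  ⇒ total 79.
Compare {F2}: total 85.
Compare {F4}: total 99.
No size-1 selection does better; minimum is 79.

79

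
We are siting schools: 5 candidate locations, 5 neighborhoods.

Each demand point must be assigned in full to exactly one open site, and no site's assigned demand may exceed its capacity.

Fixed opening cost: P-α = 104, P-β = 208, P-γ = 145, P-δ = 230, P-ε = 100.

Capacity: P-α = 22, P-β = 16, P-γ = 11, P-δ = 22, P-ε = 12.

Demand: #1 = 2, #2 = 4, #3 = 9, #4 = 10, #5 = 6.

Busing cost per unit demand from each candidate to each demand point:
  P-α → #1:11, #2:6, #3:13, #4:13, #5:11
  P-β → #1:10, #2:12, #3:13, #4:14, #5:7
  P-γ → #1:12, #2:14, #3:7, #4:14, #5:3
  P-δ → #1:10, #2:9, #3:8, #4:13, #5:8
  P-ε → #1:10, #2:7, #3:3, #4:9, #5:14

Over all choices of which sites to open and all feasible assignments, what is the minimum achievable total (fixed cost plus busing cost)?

471

Open {P-α, P-ε}; cheapest assignment that respects the capacities:
  P-α (cap 22, load 20): #2, #4, #5 — cost 4×6 + 10×13 + 6×11 = 220
  P-ε (cap 12, load 11): #1, #3 — cost 2×10 + 9×3 = 47
  Shipping 267, fixed 204 → total 471.
  Any other capacity-feasible assignment to {P-α, P-ε} ships for at least 267.
Compare {P-α, P-γ}: its best feasible assignment gives total 554.
Compare {P-α, P-γ, P-ε}: its best feasible assignment gives total 568.
Every other set of open sites that can feasibly serve all demand totals ≥ 554 even under its best assignment. Minimum: 471.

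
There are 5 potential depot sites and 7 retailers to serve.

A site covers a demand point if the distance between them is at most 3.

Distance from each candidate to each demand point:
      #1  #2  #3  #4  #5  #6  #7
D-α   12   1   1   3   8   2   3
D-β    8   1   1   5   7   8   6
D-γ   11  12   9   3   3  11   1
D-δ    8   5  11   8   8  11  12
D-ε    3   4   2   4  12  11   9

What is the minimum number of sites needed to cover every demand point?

3

Coverage sets (demand points within 3 of each site):
  D-α: {#2, #3, #4, #6, #7}
  D-β: {#2, #3}
  D-γ: {#4, #5, #7}
  D-δ: {}
  D-ε: {#1, #3}
No 2 sites suffice: every size-2 union leaves at least one demand point uncovered.
But {D-α, D-γ, D-ε} covers everything, so the minimum is 3.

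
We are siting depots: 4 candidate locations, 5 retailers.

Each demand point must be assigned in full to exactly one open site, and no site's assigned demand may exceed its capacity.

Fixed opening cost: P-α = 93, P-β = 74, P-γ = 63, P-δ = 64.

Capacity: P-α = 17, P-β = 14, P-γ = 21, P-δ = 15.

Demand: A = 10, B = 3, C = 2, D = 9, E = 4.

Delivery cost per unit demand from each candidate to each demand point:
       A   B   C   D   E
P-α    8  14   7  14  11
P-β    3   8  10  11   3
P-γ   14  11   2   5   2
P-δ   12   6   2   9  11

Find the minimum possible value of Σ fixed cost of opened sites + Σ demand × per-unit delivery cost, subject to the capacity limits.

248

Open {P-β, P-γ}; cheapest assignment that respects the capacities:
  P-β (cap 14, load 13): A, B — cost 10×3 + 3×8 = 54
  P-γ (cap 21, load 15): C, D, E — cost 2×2 + 9×5 + 4×2 = 57
  Shipping 111, fixed 137 → total 248.
  Any other capacity-feasible assignment to {P-β, P-γ} ships for at least 111.
Compare {P-β, P-δ}: its best feasible assignment gives total 283.
Compare {P-β, P-γ, P-δ}: its best feasible assignment gives total 306.
Every other set of open sites that can feasibly serve all demand totals ≥ 283 even under its best assignment. Minimum: 248.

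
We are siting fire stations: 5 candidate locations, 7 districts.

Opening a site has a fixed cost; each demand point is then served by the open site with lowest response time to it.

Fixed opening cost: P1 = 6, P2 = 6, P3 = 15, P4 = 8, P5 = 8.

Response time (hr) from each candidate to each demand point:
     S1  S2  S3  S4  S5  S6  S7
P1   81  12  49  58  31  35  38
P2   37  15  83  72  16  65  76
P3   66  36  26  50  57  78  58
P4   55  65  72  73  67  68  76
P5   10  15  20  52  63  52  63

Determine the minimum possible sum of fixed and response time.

Open {P1, P2, P5}: assign each demand point to its cheapest open site.
  S1→P5 10, S2→P1 12, S3→P5 20, S4→P5 52, S5→P2 16, S6→P1 35, S7→P1 38
  response time 183, fixed 20 → total 203.
Compare {P1, P2, P4, P5}: response time 183 + fixed 28 = 211.
Compare {P1, P5}: response time 198 + fixed 14 = 212.
Compare {P1, P2, P3, P5}: response time 181 + fixed 35 = 216.
All other subsets cost ≥ 211. Minimum total cost: 203.

203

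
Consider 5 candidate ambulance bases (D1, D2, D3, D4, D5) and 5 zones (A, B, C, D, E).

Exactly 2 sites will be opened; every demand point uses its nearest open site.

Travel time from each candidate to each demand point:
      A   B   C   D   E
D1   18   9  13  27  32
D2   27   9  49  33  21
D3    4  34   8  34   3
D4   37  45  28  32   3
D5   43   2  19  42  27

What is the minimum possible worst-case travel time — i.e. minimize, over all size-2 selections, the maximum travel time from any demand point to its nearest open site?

27

Open {D1, D2}.
  Farthest demand point is D at travel time 27 (to D1); all others are ≤ 27.
With {D1, D3} the worst case is 27.
With {D1, D4} the worst case is 27.
No size-2 selection achieves below 27.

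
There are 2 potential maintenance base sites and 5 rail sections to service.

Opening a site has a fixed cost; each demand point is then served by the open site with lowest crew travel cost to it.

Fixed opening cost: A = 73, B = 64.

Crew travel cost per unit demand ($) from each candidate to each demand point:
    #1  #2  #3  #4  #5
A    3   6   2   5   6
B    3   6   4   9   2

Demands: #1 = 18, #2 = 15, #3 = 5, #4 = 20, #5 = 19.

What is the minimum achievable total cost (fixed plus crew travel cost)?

Open {A, B}: assign each demand point to its cheapest open site.
  #1→A 18×3=54, #2→A 15×6=90, #3→A 5×2=10, #4→A 20×5=100, #5→B 19×2=38
  crew travel cost 292, fixed 137 → total 429.
Compare {A}: crew travel cost 368 + fixed 73 = 441.
Compare {B}: crew travel cost 382 + fixed 64 = 446.

429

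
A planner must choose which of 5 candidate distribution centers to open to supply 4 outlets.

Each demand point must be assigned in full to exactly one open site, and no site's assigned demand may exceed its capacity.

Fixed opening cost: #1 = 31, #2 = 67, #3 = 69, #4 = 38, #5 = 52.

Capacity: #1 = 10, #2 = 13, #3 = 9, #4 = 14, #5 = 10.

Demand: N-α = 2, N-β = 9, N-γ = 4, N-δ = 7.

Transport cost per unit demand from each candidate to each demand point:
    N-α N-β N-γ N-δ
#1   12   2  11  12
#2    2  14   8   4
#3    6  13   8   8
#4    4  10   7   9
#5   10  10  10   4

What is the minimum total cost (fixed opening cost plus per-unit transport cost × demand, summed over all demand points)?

180

Open {#1, #2}; cheapest assignment that respects the capacities:
  #1 (cap 10, load 9): N-β — cost 9×2 = 18
  #2 (cap 13, load 13): N-α, N-γ, N-δ — cost 2×2 + 4×8 + 7×4 = 64
  Shipping 82, fixed 98 → total 180.
  Any other capacity-feasible assignment to {#1, #2} ships for at least 82.
Compare {#1, #4}: its best feasible assignment gives total 186.
Compare {#1, #4, #5}: its best feasible assignment gives total 203.
Every other set of open sites that can feasibly serve all demand totals ≥ 186 even under its best assignment. Minimum: 180.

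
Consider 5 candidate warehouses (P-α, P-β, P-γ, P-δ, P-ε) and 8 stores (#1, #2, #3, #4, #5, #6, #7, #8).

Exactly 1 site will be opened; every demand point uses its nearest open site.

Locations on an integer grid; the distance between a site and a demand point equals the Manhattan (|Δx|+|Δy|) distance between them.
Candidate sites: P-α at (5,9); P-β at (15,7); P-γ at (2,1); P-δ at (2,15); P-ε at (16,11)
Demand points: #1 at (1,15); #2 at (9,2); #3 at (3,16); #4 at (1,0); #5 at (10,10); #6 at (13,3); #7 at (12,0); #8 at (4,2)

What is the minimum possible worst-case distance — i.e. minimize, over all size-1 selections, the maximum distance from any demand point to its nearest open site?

Open {P-α}.
  Farthest demand point is #7 at distance 16 (to P-α); all others are ≤ 16.
With {P-γ} the worst case is 17.
With {P-β} the worst case is 22.
No size-1 selection achieves below 16.

16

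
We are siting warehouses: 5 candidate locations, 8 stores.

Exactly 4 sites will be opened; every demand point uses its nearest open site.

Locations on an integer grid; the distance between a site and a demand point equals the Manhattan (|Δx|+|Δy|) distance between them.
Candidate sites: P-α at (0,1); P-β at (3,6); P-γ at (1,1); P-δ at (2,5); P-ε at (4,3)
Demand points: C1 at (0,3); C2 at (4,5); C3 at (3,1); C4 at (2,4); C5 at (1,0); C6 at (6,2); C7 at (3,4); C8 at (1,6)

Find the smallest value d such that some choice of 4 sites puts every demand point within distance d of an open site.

Open {P-α, P-β, P-γ, P-ε}.
  Farthest demand point is C4 at distance 3 (to P-β); all others are ≤ 3.
With {P-α, P-β, P-δ, P-ε} the worst case is 3.
With {P-α, P-γ, P-δ, P-ε} the worst case is 3.
No size-4 selection achieves below 3.

3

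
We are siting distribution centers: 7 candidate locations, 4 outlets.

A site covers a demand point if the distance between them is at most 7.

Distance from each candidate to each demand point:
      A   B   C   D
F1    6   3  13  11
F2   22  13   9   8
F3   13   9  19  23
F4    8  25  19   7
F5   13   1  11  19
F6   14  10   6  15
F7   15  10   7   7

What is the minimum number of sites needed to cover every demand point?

2

Coverage sets (demand points within 7 of each site):
  F1: {A, B}
  F2: {}
  F3: {}
  F4: {D}
  F5: {B}
  F6: {C}
  F7: {C, D}
No single site covers all 4 demand points.
But {F1, F7} covers everything, so the minimum is 2.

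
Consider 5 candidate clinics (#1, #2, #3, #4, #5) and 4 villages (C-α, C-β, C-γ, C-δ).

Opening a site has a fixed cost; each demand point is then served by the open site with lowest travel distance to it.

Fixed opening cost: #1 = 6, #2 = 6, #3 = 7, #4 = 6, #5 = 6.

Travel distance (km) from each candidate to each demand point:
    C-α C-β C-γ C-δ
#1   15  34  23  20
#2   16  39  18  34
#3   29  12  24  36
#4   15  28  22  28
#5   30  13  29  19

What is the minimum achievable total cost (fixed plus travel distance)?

Open {#2, #5}: assign each demand point to its cheapest open site.
  C-α→#2 16, C-β→#5 13, C-γ→#2 18, C-δ→#5 19
  travel distance 66, fixed 12 → total 78.
Compare {#4, #5}: travel distance 69 + fixed 12 = 81.
Compare {#1, #5}: travel distance 70 + fixed 12 = 82.
Compare {#1, #3}: travel distance 70 + fixed 13 = 83.
All other subsets cost ≥ 81. Minimum total cost: 78.

78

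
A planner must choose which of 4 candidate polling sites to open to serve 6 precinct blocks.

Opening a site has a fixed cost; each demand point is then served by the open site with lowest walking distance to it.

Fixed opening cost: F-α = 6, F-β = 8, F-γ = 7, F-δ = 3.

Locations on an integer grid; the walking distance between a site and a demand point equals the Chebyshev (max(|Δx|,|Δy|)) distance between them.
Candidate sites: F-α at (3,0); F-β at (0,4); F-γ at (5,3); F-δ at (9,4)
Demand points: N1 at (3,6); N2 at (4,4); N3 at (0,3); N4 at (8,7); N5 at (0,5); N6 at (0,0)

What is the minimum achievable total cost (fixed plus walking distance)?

27

Open {F-β, F-δ}: assign each demand point to its cheapest open site.
  N1→F-β 3, N2→F-β 4, N3→F-β 1, N4→F-δ 3, N5→F-β 1, N6→F-β 4
  walking distance 16, fixed 11 → total 27.
Compare {F-β}: walking distance 21 + fixed 8 = 29.
Compare {F-β, F-γ}: walking distance 14 + fixed 15 = 29.
Compare {F-γ}: walking distance 23 + fixed 7 = 30.
All other subsets cost ≥ 29. Minimum total cost: 27.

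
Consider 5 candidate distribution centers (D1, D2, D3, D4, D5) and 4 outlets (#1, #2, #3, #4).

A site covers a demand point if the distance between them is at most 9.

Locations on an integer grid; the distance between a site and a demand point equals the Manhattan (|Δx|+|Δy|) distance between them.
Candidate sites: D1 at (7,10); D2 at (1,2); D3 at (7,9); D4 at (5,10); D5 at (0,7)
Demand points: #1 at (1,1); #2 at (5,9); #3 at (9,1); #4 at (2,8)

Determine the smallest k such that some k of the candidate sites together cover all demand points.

2

Coverage sets (demand points within 9 of each site):
  D1: {#2, #4}
  D2: {#1, #3, #4}
  D3: {#2, #4}
  D4: {#2, #4}
  D5: {#1, #2, #4}
No single site covers all 4 demand points.
But {D1, D2} covers everything, so the minimum is 2.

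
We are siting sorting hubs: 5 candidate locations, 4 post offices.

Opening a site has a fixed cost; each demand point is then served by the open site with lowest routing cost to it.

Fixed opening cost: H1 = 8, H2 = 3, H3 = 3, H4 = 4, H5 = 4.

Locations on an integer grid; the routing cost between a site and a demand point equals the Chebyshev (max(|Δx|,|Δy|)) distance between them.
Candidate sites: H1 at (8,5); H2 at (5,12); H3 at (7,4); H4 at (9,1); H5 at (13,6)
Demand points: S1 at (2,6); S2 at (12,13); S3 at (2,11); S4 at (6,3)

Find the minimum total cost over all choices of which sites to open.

22

Open {H2, H3}: assign each demand point to its cheapest open site.
  S1→H3 5, S2→H2 7, S3→H2 3, S4→H3 1
  routing cost 16, fixed 6 → total 22.
Compare {H3}: routing cost 22 + fixed 3 = 25.
Compare {H2, H4}: routing cost 19 + fixed 7 = 26.
Compare {H2, H3, H4}: routing cost 16 + fixed 10 = 26.
All other subsets cost ≥ 25. Minimum total cost: 22.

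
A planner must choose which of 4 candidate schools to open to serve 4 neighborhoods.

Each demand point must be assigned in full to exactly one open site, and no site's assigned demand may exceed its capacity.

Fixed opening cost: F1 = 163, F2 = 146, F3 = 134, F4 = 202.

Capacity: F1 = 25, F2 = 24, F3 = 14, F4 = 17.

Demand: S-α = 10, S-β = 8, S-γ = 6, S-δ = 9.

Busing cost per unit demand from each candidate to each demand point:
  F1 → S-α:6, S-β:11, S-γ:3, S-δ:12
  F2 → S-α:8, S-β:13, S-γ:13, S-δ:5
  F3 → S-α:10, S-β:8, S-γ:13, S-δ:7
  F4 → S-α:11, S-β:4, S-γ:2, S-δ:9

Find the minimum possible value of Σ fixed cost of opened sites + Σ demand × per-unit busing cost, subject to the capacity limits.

517

Open {F2, F4}; cheapest assignment that respects the capacities:
  F2 (cap 24, load 19): S-α, S-δ — cost 10×8 + 9×5 = 125
  F4 (cap 17, load 14): S-β, S-γ — cost 8×4 + 6×2 = 44
  Shipping 169, fixed 348 → total 517.
  Any other capacity-feasible assignment to {F2, F4} ships for at least 169.
Compare {F1, F2}: its best feasible assignment gives total 520.
Compare {F1, F3}: its best feasible assignment gives total 526.
Every other set of open sites that can feasibly serve all demand totals ≥ 520 even under its best assignment. Minimum: 517.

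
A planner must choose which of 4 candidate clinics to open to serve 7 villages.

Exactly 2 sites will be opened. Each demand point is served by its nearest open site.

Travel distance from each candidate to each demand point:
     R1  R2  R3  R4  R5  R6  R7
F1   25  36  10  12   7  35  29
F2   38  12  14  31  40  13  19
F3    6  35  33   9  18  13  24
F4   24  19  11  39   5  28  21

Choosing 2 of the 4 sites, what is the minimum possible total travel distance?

84

Open {F3, F4}.
  R1→F3 6, R2→F4 19, R3→F4 11, R4→F3 9, R5→F4 5, R6→F3 13, R7→F4 21  ⇒ total 84.
Compare {F2, F3}: total 91.
Compare {F1, F2}: total 98.
No size-2 selection does better; minimum is 84.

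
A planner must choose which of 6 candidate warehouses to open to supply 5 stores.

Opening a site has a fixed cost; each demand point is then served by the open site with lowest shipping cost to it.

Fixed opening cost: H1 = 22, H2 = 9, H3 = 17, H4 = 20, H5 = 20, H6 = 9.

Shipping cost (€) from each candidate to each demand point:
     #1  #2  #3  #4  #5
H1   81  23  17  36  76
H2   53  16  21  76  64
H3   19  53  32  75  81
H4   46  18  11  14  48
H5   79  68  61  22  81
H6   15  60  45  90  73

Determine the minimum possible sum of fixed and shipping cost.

135

Open {H4, H6}: assign each demand point to its cheapest open site.
  #1→H6 15, #2→H4 18, #3→H4 11, #4→H4 14, #5→H4 48
  shipping cost 106, fixed 29 → total 135.
Compare {H2, H4, H6}: shipping cost 104 + fixed 38 = 142.
Compare {H3, H4}: shipping cost 110 + fixed 37 = 147.
Compare {H3, H4, H6}: shipping cost 106 + fixed 46 = 152.
All other subsets cost ≥ 142. Minimum total cost: 135.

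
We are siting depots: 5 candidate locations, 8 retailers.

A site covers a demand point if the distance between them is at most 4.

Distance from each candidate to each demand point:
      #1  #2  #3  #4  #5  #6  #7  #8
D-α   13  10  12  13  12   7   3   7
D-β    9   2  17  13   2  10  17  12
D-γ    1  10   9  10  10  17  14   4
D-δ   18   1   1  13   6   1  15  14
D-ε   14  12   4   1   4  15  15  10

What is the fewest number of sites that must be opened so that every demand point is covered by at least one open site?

Coverage sets (demand points within 4 of each site):
  D-α: {#7}
  D-β: {#2, #5}
  D-γ: {#1, #8}
  D-δ: {#2, #3, #6}
  D-ε: {#3, #4, #5}
No 3 sites suffice: every size-3 union leaves at least one demand point uncovered.
But {D-α, D-γ, D-δ, D-ε} covers everything, so the minimum is 4.

4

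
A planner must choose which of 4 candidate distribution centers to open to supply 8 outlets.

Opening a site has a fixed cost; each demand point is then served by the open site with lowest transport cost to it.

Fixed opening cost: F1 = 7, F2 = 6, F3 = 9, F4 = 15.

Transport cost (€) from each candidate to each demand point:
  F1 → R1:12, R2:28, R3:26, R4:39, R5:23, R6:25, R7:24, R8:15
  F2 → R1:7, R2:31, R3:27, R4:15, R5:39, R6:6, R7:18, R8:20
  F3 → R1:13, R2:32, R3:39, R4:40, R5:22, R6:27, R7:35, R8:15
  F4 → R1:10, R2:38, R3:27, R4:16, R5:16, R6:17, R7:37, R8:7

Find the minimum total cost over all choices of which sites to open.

148

Open {F2, F4}: assign each demand point to its cheapest open site.
  R1→F2 7, R2→F2 31, R3→F2 27, R4→F2 15, R5→F4 16, R6→F2 6, R7→F2 18, R8→F4 7
  transport cost 127, fixed 21 → total 148.
Compare {F1, F2}: transport cost 138 + fixed 13 = 151.
Compare {F1, F2, F4}: transport cost 123 + fixed 28 = 151.
Compare {F2, F3}: transport cost 141 + fixed 15 = 156.
All other subsets cost ≥ 151. Minimum total cost: 148.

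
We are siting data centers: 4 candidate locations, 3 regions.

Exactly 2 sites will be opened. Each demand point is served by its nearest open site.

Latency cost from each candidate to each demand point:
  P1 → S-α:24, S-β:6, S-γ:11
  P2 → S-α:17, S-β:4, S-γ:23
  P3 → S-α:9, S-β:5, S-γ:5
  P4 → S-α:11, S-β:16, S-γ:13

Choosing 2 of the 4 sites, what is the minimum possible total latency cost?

Open {P2, P3}.
  S-α→P3 9, S-β→P2 4, S-γ→P3 5  ⇒ total 18.
Compare {P1, P3}: total 19.
Compare {P3, P4}: total 19.
No size-2 selection does better; minimum is 18.

18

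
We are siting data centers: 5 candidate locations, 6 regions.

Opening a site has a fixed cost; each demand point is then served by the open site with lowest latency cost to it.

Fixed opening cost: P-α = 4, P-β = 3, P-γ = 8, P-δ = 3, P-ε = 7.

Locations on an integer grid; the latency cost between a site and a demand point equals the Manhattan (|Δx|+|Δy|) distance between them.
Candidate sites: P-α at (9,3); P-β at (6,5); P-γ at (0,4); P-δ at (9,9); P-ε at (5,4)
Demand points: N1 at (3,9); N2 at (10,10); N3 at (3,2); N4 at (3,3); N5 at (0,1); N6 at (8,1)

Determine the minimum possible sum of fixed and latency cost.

Open {P-α, P-γ, P-δ}: assign each demand point to its cheapest open site.
  N1→P-δ 6, N2→P-δ 2, N3→P-γ 5, N4→P-γ 4, N5→P-γ 3, N6→P-α 3
  latency cost 23, fixed 15 → total 38.
Compare {P-δ, P-ε}: latency cost 29 + fixed 10 = 39.
Compare {P-γ, P-δ}: latency cost 29 + fixed 11 = 40.
Compare {P-α, P-δ, P-ε}: latency cost 26 + fixed 14 = 40.
All other subsets cost ≥ 39. Minimum total cost: 38.

38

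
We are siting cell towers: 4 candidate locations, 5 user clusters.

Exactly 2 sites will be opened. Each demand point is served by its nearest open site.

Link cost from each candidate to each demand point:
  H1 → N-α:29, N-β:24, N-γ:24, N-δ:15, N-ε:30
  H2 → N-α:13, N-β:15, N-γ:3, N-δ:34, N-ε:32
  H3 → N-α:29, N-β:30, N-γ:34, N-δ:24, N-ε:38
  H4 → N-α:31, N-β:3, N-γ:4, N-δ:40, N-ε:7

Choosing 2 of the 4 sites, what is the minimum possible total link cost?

58

Open {H1, H4}.
  N-α→H1 29, N-β→H4 3, N-γ→H4 4, N-δ→H1 15, N-ε→H4 7  ⇒ total 58.
Compare {H2, H4}: total 60.
Compare {H3, H4}: total 67.
No size-2 selection does better; minimum is 58.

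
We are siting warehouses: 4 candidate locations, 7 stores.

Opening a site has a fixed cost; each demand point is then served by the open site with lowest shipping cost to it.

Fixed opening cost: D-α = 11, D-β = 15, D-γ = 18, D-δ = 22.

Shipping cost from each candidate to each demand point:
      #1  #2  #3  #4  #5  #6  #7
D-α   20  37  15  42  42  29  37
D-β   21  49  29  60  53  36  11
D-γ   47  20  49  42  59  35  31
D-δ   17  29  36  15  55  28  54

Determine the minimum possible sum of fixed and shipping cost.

Open {D-α, D-β, D-δ}: assign each demand point to its cheapest open site.
  #1→D-δ 17, #2→D-δ 29, #3→D-α 15, #4→D-δ 15, #5→D-α 42, #6→D-δ 28, #7→D-β 11
  shipping cost 157, fixed 48 → total 205.
Compare {D-α, D-β, D-γ, D-δ}: shipping cost 148 + fixed 66 = 214.
Compare {D-α, D-δ}: shipping cost 183 + fixed 33 = 216.
Compare {D-β, D-δ}: shipping cost 182 + fixed 37 = 219.
All other subsets cost ≥ 214. Minimum total cost: 205.

205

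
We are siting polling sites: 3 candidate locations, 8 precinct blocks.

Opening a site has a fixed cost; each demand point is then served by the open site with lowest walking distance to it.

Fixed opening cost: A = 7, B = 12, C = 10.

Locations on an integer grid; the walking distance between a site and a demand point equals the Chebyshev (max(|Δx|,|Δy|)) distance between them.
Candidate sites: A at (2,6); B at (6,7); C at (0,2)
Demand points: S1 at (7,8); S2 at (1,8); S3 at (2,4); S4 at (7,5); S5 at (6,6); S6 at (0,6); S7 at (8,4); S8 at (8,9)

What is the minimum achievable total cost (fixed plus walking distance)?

34

Open {A, B}: assign each demand point to its cheapest open site.
  S1→B 1, S2→A 2, S3→A 2, S4→B 2, S5→B 1, S6→A 2, S7→B 3, S8→B 2
  walking distance 15, fixed 19 → total 34.
Compare {B}: walking distance 24 + fixed 12 = 36.
Compare {A}: walking distance 32 + fixed 7 = 39.
Compare {B, C}: walking distance 20 + fixed 22 = 42.
All other subsets cost ≥ 36. Minimum total cost: 34.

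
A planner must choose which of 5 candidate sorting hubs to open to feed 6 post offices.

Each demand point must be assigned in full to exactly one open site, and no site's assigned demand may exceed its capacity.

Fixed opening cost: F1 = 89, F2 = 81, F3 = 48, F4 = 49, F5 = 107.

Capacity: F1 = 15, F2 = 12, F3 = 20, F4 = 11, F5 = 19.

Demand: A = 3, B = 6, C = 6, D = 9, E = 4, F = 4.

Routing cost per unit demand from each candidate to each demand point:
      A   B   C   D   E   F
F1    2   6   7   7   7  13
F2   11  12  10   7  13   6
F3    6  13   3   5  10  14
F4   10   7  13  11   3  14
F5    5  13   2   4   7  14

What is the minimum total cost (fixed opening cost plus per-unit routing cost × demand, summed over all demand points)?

Open {F1, F3}; cheapest assignment that respects the capacities:
  F1 (cap 15, load 13): A, B, E — cost 3×2 + 6×6 + 4×7 = 70
  F3 (cap 20, load 19): C, D, F — cost 6×3 + 9×5 + 4×14 = 119
  Shipping 189, fixed 137 → total 326.
  Any other capacity-feasible assignment to {F1, F3} ships for at least 189.
Compare {F2, F3, F4}: its best feasible assignment gives total 337.
Compare {F1, F3, F4}: its best feasible assignment gives total 355.
Every other set of open sites that can feasibly serve all demand totals ≥ 337 even under its best assignment. Minimum: 326.

326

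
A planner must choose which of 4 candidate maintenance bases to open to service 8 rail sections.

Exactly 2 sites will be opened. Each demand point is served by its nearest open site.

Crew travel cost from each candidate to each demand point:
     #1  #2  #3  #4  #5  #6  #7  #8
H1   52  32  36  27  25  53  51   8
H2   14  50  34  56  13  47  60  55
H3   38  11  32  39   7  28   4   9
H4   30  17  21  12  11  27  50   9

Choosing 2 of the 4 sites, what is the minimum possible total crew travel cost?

121

Open {H3, H4}.
  #1→H4 30, #2→H3 11, #3→H4 21, #4→H4 12, #5→H3 7, #6→H4 27, #7→H3 4, #8→H3 9  ⇒ total 121.
Compare {H2, H3}: total 144.
Compare {H1, H3}: total 155.
No size-2 selection does better; minimum is 121.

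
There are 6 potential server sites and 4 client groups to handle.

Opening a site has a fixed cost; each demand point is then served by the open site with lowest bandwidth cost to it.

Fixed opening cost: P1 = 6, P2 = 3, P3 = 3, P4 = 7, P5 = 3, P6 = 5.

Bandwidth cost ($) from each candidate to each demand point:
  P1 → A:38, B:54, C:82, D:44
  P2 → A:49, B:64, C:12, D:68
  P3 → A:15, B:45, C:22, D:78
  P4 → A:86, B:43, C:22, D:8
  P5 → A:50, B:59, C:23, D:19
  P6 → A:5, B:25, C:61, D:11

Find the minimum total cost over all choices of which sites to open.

61

Open {P2, P6}: assign each demand point to its cheapest open site.
  A→P6 5, B→P6 25, C→P2 12, D→P6 11
  bandwidth cost 53, fixed 8 → total 61.
Compare {P2, P3, P6}: bandwidth cost 53 + fixed 11 = 64.
Compare {P2, P5, P6}: bandwidth cost 53 + fixed 11 = 64.
Compare {P2, P4, P6}: bandwidth cost 50 + fixed 15 = 65.
All other subsets cost ≥ 64. Minimum total cost: 61.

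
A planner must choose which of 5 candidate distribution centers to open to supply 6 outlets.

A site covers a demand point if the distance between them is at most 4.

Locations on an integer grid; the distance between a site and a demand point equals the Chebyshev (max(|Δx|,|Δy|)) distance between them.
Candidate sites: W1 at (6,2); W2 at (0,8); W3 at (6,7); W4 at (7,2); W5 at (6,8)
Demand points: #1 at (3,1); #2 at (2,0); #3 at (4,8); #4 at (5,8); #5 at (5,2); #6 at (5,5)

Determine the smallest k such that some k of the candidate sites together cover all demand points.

2

Coverage sets (demand points within 4 of each site):
  W1: {#1, #2, #5, #6}
  W2: {#3}
  W3: {#3, #4, #6}
  W4: {#1, #5, #6}
  W5: {#3, #4, #6}
No single site covers all 6 demand points.
But {W1, W3} covers everything, so the minimum is 2.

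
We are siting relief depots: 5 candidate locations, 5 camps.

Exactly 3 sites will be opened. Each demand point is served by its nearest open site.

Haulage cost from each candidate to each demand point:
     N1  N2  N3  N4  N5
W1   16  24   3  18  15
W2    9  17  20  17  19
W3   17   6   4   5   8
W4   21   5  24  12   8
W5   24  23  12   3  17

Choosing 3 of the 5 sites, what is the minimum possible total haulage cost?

30

Open {W2, W3, W5}.
  N1→W2 9, N2→W3 6, N3→W3 4, N4→W5 3, N5→W3 8  ⇒ total 30.
Compare {W1, W2, W3}: total 31.
Compare {W2, W3, W4}: total 31.
No size-3 selection does better; minimum is 30.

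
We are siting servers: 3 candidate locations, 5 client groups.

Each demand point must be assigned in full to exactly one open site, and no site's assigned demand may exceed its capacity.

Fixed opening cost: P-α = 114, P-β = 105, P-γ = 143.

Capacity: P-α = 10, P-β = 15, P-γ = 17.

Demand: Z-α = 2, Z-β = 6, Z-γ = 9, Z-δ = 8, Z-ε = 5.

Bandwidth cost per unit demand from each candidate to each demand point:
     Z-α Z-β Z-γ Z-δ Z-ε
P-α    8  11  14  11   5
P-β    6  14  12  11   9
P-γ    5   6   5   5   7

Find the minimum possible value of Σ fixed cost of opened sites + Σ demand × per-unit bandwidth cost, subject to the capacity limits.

Open {P-β, P-γ}; cheapest assignment that respects the capacities:
  P-β (cap 15, load 13): Z-δ, Z-ε — cost 8×11 + 5×9 = 133
  P-γ (cap 17, load 17): Z-α, Z-β, Z-γ — cost 2×5 + 6×6 + 9×5 = 91
  Shipping 224, fixed 248 → total 472.
  Any other capacity-feasible assignment to {P-β, P-γ} ships for at least 224.
Compare {P-α, P-β, P-γ}: its best feasible assignment gives total 566.
Every other set of open sites that can feasibly serve all demand totals ≥ 566 even under its best assignment. Minimum: 472.

472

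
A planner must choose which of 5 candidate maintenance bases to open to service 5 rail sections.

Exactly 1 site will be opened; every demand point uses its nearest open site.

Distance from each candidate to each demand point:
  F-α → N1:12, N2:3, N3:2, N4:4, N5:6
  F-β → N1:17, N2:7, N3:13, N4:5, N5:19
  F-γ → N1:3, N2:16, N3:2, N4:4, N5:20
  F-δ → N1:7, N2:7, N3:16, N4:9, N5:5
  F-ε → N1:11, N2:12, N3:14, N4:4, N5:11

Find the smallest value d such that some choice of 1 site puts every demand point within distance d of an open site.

12

Open {F-α}.
  Farthest demand point is N1 at distance 12 (to F-α); all others are ≤ 12.
With {F-ε} the worst case is 14.
With {F-δ} the worst case is 16.
No size-1 selection achieves below 12.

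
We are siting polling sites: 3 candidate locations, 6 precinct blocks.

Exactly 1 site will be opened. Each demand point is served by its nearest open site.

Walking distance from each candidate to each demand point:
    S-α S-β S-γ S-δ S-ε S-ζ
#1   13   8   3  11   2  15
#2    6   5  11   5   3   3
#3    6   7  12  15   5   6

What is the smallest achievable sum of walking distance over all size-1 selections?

33

Open {#2}.
  S-α→#2 6, S-β→#2 5, S-γ→#2 11, S-δ→#2 5, S-ε→#2 3, S-ζ→#2 3  ⇒ total 33.
Compare {#3}: total 51.
Compare {#1}: total 52.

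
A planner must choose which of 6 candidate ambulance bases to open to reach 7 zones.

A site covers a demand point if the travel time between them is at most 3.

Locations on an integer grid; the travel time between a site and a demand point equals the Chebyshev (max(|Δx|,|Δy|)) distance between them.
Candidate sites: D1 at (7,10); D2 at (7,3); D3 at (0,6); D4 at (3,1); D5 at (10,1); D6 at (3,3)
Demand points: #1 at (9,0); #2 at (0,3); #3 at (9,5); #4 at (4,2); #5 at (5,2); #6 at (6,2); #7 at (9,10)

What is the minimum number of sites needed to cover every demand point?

3

Coverage sets (demand points within 3 of each site):
  D1: {#7}
  D2: {#1, #3, #4, #5, #6}
  D3: {#2}
  D4: {#2, #4, #5, #6}
  D5: {#1}
  D6: {#2, #4, #5, #6}
No 2 sites suffice: every size-2 union leaves at least one demand point uncovered.
But {D1, D2, D3} covers everything, so the minimum is 3.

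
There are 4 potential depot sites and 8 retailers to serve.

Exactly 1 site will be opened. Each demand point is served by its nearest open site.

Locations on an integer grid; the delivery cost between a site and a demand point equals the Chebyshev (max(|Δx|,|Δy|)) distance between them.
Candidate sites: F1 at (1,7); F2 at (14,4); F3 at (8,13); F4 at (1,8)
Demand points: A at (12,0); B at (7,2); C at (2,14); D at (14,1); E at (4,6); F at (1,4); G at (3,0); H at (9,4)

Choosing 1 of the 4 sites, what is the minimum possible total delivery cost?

Open {F1}.
  A→F1 11, B→F1 6, C→F1 7, D→F1 13, E→F1 3, F→F1 3, G→F1 7, H→F1 8  ⇒ total 58.
Compare {F4}: total 59.
Compare {F2}: total 65.
No size-1 selection does better; minimum is 58.

58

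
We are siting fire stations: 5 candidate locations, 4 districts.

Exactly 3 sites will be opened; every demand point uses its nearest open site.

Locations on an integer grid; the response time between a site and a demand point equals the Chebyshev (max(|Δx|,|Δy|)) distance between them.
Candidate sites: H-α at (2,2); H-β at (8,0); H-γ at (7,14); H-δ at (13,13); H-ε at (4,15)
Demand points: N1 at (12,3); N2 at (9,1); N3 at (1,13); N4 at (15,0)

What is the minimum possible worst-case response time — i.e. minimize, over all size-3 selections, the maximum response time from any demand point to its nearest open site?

Open {H-α, H-β, H-γ}.
  Farthest demand point is N4 at response time 7 (to H-β); all others are ≤ 7.
With {H-α, H-β, H-ε} the worst case is 7.
With {H-β, H-γ, H-δ} the worst case is 7.
No size-3 selection achieves below 7.

7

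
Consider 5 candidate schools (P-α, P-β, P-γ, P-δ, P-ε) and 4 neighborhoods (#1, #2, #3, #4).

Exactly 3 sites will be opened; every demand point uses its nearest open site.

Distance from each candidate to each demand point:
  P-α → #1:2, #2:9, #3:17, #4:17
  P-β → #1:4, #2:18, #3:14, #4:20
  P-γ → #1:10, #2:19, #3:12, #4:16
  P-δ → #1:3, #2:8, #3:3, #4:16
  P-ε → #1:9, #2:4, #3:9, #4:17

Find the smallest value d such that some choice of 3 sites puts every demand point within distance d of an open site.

16

Open {P-α, P-β, P-γ}.
  Farthest demand point is #4 at distance 16 (to P-γ); all others are ≤ 16.
With {P-α, P-β, P-δ} the worst case is 16.
With {P-α, P-γ, P-δ} the worst case is 16.
No size-3 selection achieves below 16.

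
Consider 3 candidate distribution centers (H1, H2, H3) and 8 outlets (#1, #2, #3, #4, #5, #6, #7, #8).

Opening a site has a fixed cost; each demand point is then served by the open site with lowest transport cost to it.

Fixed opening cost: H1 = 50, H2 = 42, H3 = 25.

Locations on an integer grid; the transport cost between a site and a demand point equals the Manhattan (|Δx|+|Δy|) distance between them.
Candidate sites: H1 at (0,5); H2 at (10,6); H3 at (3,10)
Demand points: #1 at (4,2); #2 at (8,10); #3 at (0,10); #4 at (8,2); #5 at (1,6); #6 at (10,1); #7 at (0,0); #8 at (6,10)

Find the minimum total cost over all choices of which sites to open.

Open {H3}: assign each demand point to its cheapest open site.
  #1→H3 9, #2→H3 5, #3→H3 3, #4→H3 13, #5→H3 6, #6→H3 16, #7→H3 13, #8→H3 3
  transport cost 68, fixed 25 → total 93.
Compare {H2}: transport cost 74 + fixed 42 = 116.
Compare {H2, H3}: transport cost 50 + fixed 67 = 117.
Compare {H1}: transport cost 68 + fixed 50 = 118.
All other subsets cost ≥ 116. Minimum total cost: 93.

93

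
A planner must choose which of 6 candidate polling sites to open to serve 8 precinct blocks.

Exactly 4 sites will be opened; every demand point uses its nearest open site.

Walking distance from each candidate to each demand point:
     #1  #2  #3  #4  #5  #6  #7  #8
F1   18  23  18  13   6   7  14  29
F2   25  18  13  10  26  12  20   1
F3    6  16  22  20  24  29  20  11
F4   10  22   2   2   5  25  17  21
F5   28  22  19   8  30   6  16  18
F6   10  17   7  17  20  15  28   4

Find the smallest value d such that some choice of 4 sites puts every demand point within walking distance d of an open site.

Open {F1, F2, F3, F4}.
  Farthest demand point is #2 at walking distance 16 (to F3); all others are ≤ 16.
With {F1, F2, F3, F5} the worst case is 16.
With {F1, F2, F3, F6} the worst case is 16.
No size-4 selection achieves below 16.

16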